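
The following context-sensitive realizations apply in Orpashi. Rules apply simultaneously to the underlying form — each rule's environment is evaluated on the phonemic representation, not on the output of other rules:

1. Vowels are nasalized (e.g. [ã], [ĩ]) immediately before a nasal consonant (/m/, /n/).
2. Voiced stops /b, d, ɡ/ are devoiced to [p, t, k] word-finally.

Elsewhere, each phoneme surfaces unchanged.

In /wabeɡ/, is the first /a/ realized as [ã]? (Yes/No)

/a/ (between /w/ and /b/) fails the environment for rule 1, so it stays [a].
The actual realization is [a], not [ã].

No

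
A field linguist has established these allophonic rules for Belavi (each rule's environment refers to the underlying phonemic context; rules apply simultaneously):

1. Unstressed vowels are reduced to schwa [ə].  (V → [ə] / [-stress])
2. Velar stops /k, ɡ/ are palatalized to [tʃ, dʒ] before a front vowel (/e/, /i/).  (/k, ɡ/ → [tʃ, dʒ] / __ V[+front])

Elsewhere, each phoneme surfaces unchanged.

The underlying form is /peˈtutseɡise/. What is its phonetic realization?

/p/ stays [p].
Rule 1 applies to /e/ (between /p/ and /t/: in an unstressed syllable) → [ə].
/t/ (between /e/ and /u/): no rule targets it → [t].
/u/ — between /t/ and /t/; rule 1 does not apply here → [u].
/t/ stays [t].
/s/ (between /t/ and /e/) is unaffected → [s].
Rule 1 applies to /e/ (between /s/ and /ɡ/: in an unstressed syllable) → [ə].
Rule 2 applies to /ɡ/ (between /e/ and /i/: before a front vowel) → [dʒ].
/i/ meets the environment for rule 1 (in an unstressed syllable) → [ə].
/s/ (between /i/ and /e/) is unaffected → [s].
Rule 1 applies to /e/ (word-final: in an unstressed syllable) → [ə].

[pəˈtutsədʒəsə]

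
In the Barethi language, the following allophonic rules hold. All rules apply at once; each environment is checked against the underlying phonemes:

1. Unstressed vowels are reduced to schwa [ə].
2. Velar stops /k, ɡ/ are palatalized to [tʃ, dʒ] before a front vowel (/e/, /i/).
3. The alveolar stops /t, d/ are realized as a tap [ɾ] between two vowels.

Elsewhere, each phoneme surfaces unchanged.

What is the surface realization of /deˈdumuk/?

[dəˈɾumək]

/d/ (word-initial) is in the target of rule 3 but the environment (between two vowels) is not met → [d].
/e/ (between /d/ and /d/) occurs in an unstressed syllable → [ə] by rule 1.
/d/ (between /e/ and /u/) occurs between two vowels → [ɾ] by rule 3.
/u/ (between /d/ and /m/): rule 1 targets it, but not in an unstressed syllable → unchanged [u].
/m/ — not in any rule's target class → [m].
/u/ (between /m/ and /k/) occurs in an unstressed syllable → [ə] by rule 1.
/k/ (word-final): rule 2 targets it, but not before a front vowel → unchanged [k].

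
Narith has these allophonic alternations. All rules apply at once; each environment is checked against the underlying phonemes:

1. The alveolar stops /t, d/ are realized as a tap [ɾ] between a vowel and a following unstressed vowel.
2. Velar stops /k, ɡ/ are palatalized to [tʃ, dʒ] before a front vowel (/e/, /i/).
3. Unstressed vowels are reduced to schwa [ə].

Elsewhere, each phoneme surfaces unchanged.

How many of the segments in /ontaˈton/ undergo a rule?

Segments that undergo a rule: /o/ → [ə] (rule 3); /a/ → [ə] (rule 3).
All other segments surface unchanged.

2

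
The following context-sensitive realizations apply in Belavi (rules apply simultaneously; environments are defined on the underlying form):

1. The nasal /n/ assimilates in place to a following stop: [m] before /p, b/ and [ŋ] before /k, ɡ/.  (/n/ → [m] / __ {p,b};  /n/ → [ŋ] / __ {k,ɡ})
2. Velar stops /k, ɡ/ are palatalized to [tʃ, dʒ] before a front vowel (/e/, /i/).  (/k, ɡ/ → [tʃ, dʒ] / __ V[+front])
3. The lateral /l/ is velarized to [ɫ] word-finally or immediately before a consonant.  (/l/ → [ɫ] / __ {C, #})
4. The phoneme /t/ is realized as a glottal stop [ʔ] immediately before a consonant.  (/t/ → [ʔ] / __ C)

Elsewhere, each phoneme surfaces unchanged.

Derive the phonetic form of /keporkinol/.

/k/ (word-initial): before a front vowel, so rule 2 applies → [tʃ].
/e/ — not in any rule's target class → [e].
/p/ (between /e/ and /o/): no rule targets it → [p].
/o/ (between /p/ and /r/) is unaffected → [o].
/r/ (between /o/ and /k/): no rule targets it → [r].
Rule 2 applies to /k/ (between /r/ and /i/: before a front vowel) → [tʃ].
/i/ — not in any rule's target class → [i].
/n/ (between /i/ and /o/): rule 1 targets it, but not before a labial or velar stop → unchanged [n].
/o/ — not in any rule's target class → [o].
Rule 3 applies to /l/ (word-final: word-finally or immediately before a consonant) → [ɫ].

[tʃeportʃinoɫ]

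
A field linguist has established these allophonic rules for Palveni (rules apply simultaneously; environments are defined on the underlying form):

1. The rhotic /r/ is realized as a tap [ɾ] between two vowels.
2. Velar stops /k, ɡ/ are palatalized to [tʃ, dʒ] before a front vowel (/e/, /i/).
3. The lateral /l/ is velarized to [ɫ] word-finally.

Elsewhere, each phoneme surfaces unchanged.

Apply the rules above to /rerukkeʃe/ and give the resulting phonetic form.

/r/ (word-initial) is in the target of rule 1 but the environment (between two vowels) is not met → [r].
/r/ — between /e/ and /u/, between two vowels — surfaces as [ɾ] (rule 1).
/k/ (between /u/ and /k/) is in the target of rule 2 but the environment (before a front vowel) is not met → [k].
/k/ (between /k/ and /e/): before a front vowel, so rule 2 applies → [tʃ].

[reɾuktʃeʃe]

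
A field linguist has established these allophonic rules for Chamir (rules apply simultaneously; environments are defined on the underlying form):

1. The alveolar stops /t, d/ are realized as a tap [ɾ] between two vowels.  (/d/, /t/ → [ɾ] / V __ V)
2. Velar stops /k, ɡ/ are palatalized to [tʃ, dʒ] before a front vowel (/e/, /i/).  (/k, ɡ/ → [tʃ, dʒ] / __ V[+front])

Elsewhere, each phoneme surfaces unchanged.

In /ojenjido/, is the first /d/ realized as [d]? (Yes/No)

No

/d/ — between /i/ and /o/, between two vowels — surfaces as [ɾ] (rule 1).
The actual realization is [ɾ], not [d].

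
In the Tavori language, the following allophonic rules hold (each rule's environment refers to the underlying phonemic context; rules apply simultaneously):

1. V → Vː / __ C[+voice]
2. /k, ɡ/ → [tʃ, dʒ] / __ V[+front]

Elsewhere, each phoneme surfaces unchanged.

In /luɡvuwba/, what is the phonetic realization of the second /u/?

[uː]

/u/ meets the environment for rule 1 (before a voiced consonant) → [uː].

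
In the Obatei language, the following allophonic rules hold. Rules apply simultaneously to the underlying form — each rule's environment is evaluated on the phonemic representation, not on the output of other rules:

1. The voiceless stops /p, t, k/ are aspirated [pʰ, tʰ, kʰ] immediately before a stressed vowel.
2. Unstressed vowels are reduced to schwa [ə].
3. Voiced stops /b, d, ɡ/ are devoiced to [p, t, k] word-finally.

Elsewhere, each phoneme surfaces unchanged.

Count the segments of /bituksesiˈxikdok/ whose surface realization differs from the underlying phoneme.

Segments that undergo a rule: /i/ → [ə] (rule 2); /u/ → [ə] (rule 2); /e/ → [ə] (rule 2); /i/ → [ə] (rule 2); /o/ → [ə] (rule 2).
All other segments surface unchanged.

5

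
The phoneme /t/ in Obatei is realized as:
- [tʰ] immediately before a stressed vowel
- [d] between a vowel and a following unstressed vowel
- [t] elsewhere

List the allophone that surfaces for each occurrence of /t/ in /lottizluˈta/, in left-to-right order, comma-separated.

Occurrence 1 (position 3): no conditioning environment matches → elsewhere allophone [t].
Occurrence 2 (position 4): no conditioning environment matches → elsewhere allophone [t].
Occurrence 3 (position 9): immediately before a stressed vowel → [tʰ].

[t], [t], [tʰ]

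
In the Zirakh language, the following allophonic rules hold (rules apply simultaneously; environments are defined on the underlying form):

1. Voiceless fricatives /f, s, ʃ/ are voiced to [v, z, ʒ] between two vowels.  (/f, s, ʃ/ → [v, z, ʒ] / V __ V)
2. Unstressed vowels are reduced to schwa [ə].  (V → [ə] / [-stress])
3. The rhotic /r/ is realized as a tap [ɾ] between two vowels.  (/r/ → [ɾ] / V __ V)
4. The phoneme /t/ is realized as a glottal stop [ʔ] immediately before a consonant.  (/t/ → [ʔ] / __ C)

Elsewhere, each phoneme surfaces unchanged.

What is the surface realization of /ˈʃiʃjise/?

[ˈʃiʃjəzə]

/ʃ/ (word-initial): rule 1 targets it, but not between two vowels → unchanged [ʃ].
/i/ — between /ʃ/ and /ʃ/; rule 2 does not apply here → [i].
/ʃ/ (between /i/ and /j/) is in the target of rule 1 but the environment (between two vowels) is not met → [ʃ].
/j/ — not in any rule's target class → [j].
/i/ — between /j/ and /s/, in an unstressed syllable — surfaces as [ə] (rule 2).
/s/ (between /i/ and /e/): between two vowels, so rule 1 applies → [z].
Rule 2 applies to /e/ (word-final: in an unstressed syllable) → [ə].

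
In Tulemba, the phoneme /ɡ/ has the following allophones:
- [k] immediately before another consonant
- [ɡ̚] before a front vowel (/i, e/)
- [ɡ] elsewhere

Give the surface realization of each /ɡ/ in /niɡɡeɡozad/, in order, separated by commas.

[k], [ɡ̚], [ɡ]

Occurrence 1 (position 3): immediately before another consonant → [k].
Occurrence 2 (position 4): before a front vowel (/i, e/) → [ɡ̚].
Occurrence 3 (position 6): no conditioning environment matches → elsewhere allophone [ɡ].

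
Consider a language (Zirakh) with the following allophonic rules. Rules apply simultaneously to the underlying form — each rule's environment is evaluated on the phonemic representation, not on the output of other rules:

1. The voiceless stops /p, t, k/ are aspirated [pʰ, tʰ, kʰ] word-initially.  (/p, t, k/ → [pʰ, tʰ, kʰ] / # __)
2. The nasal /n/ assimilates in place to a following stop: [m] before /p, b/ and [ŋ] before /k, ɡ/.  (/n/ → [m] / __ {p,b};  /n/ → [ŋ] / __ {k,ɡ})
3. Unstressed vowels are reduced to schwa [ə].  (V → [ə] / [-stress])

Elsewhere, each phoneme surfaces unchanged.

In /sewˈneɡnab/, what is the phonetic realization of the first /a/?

[ə]

Rule 3 applies to /a/ (between /n/ and /b/: in an unstressed syllable) → [ə].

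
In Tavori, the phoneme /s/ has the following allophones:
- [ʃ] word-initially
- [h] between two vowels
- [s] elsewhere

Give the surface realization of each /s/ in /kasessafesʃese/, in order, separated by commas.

Occurrence 1 (position 3): between two vowels → [h].
Occurrence 2 (position 5): no conditioning environment matches → elsewhere allophone [s].
Occurrence 3 (position 6): no conditioning environment matches → elsewhere allophone [s].
Occurrence 4 (position 10): no conditioning environment matches → elsewhere allophone [s].
Occurrence 5 (position 13): between two vowels → [h].

[h], [s], [s], [s], [h]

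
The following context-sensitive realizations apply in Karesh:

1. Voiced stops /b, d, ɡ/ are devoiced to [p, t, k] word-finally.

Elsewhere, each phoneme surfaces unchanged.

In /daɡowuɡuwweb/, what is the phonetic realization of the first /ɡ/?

[ɡ]

/ɡ/ (between /a/ and /o/): rule 1 targets it, but not word-finally → unchanged [ɡ].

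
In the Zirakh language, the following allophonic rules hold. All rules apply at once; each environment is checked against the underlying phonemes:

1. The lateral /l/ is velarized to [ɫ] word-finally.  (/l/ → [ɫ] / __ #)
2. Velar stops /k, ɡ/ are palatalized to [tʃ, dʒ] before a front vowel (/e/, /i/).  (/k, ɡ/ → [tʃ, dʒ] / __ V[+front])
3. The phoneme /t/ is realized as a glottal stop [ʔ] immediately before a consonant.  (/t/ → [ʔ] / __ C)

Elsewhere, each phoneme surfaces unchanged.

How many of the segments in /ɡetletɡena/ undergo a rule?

4

Segments that undergo a rule: /ɡ/ → [dʒ] (rule 2); /t/ → [ʔ] (rule 3); /t/ → [ʔ] (rule 3); /ɡ/ → [dʒ] (rule 2).
All other segments surface unchanged.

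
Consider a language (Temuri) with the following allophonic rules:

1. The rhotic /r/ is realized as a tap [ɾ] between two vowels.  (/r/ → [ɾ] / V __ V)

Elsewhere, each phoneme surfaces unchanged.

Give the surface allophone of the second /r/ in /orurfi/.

/r/ — between /u/ and /f/; rule 1 does not apply here → [r].

[r]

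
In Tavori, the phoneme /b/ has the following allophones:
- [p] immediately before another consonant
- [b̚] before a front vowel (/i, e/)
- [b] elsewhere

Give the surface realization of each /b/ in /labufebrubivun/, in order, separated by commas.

[b], [p], [b̚]

Occurrence 1 (position 3): no conditioning environment matches → elsewhere allophone [b].
Occurrence 2 (position 7): immediately before another consonant → [p].
Occurrence 3 (position 10): before a front vowel (/i, e/) → [b̚].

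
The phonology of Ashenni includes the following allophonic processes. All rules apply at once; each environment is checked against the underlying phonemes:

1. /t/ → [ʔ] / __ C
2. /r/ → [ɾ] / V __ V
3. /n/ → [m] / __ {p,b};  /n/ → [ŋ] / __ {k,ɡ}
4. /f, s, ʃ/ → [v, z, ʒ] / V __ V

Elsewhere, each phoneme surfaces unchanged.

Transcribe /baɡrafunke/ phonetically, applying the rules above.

[baɡravuŋke]

/b/ — not in any rule's target class → [b].
/a/ — not in any rule's target class → [a].
/ɡ/ — not in any rule's target class → [ɡ].
/r/ — between /ɡ/ and /a/; rule 2 does not apply here → [r].
/a/ stays [a].
Rule 4 applies to /f/ (between /a/ and /u/: between two vowels) → [v].
/u/ stays [u].
/n/ meets the environment for rule 3 (before a labial or velar stop) → [ŋ].
/k/ (between /n/ and /e/) is unaffected → [k].
/e/ stays [e].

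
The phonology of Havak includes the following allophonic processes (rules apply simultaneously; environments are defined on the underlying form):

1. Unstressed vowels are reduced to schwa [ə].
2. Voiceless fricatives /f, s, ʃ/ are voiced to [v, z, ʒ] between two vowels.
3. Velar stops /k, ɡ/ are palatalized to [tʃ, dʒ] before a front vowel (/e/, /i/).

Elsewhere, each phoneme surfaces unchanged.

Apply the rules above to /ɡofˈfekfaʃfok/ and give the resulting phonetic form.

[ɡəfˈfekfəʃfək]

/ɡ/ (word-initial) is in the target of rule 3 but the environment (before a front vowel) is not met → [ɡ].
/o/ (between /ɡ/ and /f/) occurs in an unstressed syllable → [ə] by rule 1.
/f/ — between /o/ and /f/; rule 2 does not apply here → [f].
/f/ (between /f/ and /e/) is in the target of rule 2 but the environment (between two vowels) is not met → [f].
/e/ (between /f/ and /k/): rule 1 targets it, but not in an unstressed syllable → unchanged [e].
/k/ (between /e/ and /f/) is in the target of rule 3 but the environment (before a front vowel) is not met → [k].
/f/ — between /k/ and /a/; rule 2 does not apply here → [f].
/a/ (between /f/ and /ʃ/): in an unstressed syllable, so rule 1 applies → [ə].
/ʃ/ (between /a/ and /f/): rule 2 targets it, but not between two vowels → unchanged [ʃ].
/f/ (between /ʃ/ and /o/): rule 2 targets it, but not between two vowels → unchanged [f].
/o/ (between /f/ and /k/): in an unstressed syllable, so rule 1 applies → [ə].
/k/ — word-final; rule 3 does not apply here → [k].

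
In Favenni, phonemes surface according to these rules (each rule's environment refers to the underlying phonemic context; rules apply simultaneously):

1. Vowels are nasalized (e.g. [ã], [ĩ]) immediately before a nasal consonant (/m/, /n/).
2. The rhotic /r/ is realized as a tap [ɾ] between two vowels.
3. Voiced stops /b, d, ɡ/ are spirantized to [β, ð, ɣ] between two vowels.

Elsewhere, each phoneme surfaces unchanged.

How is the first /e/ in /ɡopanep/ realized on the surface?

/e/ (between /n/ and /p/): rule 1 targets it, but not before a nasal consonant → unchanged [e].

[e]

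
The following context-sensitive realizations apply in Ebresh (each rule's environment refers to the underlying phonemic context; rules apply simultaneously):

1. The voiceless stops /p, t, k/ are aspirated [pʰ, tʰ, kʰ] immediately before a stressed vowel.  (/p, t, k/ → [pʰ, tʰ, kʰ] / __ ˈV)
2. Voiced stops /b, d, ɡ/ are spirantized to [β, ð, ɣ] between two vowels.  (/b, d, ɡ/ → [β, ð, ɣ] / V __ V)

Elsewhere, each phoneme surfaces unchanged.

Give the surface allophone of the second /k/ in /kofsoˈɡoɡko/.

[k]

/k/ — between /ɡ/ and /o/; rule 1 does not apply here → [k].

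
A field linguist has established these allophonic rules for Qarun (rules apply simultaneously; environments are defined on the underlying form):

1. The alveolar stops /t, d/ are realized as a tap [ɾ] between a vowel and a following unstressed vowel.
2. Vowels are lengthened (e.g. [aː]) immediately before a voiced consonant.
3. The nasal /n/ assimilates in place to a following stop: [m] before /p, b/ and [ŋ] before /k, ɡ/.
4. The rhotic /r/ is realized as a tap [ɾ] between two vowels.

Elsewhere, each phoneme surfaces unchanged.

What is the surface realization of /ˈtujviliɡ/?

/t/ (word-initial) fails the environment for rule 1, so it stays [t].
/u/ — between /t/ and /j/, before a voiced consonant — surfaces as [uː] (rule 2).
/j/ stays [j].
/v/ — not in any rule's target class → [v].
/i/ (between /v/ and /l/) occurs before a voiced consonant → [iː] by rule 2.
/l/ (between /i/ and /i/): no rule targets it → [l].
/i/ — between /l/ and /ɡ/, before a voiced consonant — surfaces as [iː] (rule 2).
/ɡ/ (word-final): no rule targets it → [ɡ].

[ˈtuːjviːliːɡ]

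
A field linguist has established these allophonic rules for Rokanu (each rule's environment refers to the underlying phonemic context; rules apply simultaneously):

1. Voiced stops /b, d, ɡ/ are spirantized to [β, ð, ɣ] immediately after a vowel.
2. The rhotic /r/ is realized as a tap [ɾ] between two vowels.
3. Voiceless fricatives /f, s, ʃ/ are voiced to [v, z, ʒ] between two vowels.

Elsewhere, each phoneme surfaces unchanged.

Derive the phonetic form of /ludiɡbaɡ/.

[luðiɣbaɣ]

/l/ stays [l].
/u/ stays [u].
/d/ — between /u/ and /i/, immediately after a vowel — surfaces as [ð] (rule 1).
/i/ — not in any rule's target class → [i].
/ɡ/ (between /i/ and /b/) occurs immediately after a vowel → [ɣ] by rule 1.
/b/ (between /ɡ/ and /a/) fails the environment for rule 1, so it stays [b].
/a/ (between /b/ and /ɡ/) is unaffected → [a].
/ɡ/ meets the environment for rule 1 (immediately after a vowel) → [ɣ].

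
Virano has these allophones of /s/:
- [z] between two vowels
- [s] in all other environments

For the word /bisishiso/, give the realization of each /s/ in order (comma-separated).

Occurrence 1 (position 3): between two vowels → [z].
Occurrence 2 (position 5): no conditioning environment matches → elsewhere allophone [s].
Occurrence 3 (position 8): between two vowels → [z].

[z], [s], [z]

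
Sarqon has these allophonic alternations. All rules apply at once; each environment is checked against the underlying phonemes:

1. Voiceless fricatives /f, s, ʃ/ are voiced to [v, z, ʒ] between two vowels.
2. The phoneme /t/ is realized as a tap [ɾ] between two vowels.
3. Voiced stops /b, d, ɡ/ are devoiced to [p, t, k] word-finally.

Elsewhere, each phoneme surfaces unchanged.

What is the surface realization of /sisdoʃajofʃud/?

/s/ (word-initial) is in the target of rule 1 but the environment (between two vowels) is not met → [s].
/i/ stays [i].
/s/ (between /i/ and /d/) is in the target of rule 1 but the environment (between two vowels) is not met → [s].
/d/ — between /s/ and /o/; rule 3 does not apply here → [d].
/o/ — not in any rule's target class → [o].
Rule 1 applies to /ʃ/ (between /o/ and /a/: between two vowels) → [ʒ].
/a/ — not in any rule's target class → [a].
/j/ stays [j].
/o/ — not in any rule's target class → [o].
/f/ (between /o/ and /ʃ/): rule 1 targets it, but not between two vowels → unchanged [f].
/ʃ/ (between /f/ and /u/) fails the environment for rule 1, so it stays [ʃ].
/u/ (between /ʃ/ and /d/) is unaffected → [u].
/d/ (word-final): word-finally, so rule 3 applies → [t].

[sisdoʒajofʃut]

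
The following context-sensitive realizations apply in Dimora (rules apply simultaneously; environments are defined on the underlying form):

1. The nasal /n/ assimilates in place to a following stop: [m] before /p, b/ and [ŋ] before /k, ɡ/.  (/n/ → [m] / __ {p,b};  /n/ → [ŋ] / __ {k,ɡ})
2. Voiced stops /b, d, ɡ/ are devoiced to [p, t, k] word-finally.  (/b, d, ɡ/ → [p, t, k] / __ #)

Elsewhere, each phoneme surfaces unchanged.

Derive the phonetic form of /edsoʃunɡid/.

/e/ — not in any rule's target class → [e].
/d/ — between /e/ and /s/; rule 2 does not apply here → [d].
/s/ stays [s].
/o/ (between /s/ and /ʃ/): no rule targets it → [o].
/ʃ/ (between /o/ and /u/) is unaffected → [ʃ].
/u/ — not in any rule's target class → [u].
/n/ (between /u/ and /ɡ/) occurs before a labial or velar stop → [ŋ] by rule 1.
/ɡ/ (between /n/ and /i/) fails the environment for rule 2, so it stays [ɡ].
/i/ (between /ɡ/ and /d/) is unaffected → [i].
/d/ (word-final) occurs word-finally → [t] by rule 2.

[edsoʃuŋɡit]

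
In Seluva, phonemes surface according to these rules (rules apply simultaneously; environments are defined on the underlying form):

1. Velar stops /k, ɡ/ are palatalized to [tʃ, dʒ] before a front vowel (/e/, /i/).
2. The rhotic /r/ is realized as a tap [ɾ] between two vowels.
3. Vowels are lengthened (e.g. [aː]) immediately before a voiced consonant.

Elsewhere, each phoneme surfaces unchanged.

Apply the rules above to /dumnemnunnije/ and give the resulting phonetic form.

[duːmneːmnuːnniːje]

/d/ stays [d].
Rule 3 applies to /u/ (between /d/ and /m/: before a voiced consonant) → [uː].
/m/ (between /u/ and /n/): no rule targets it → [m].
/n/ — not in any rule's target class → [n].
/e/ (between /n/ and /m/): before a voiced consonant, so rule 3 applies → [eː].
/m/ (between /e/ and /n/) is unaffected → [m].
/n/ — not in any rule's target class → [n].
/u/ (between /n/ and /n/) occurs before a voiced consonant → [uː] by rule 3.
/n/ stays [n].
/n/ — not in any rule's target class → [n].
/i/ — between /n/ and /j/, before a voiced consonant — surfaces as [iː] (rule 3).
/j/ — not in any rule's target class → [j].
/e/ (word-final) fails the environment for rule 3, so it stays [e].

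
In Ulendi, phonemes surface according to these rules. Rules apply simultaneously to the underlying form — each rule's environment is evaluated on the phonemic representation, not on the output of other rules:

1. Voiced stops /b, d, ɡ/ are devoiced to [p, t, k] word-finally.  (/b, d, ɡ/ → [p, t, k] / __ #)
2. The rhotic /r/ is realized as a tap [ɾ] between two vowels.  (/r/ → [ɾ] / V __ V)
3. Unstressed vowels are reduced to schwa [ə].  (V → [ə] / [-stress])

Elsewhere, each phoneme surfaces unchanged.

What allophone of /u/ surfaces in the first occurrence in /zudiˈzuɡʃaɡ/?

[ə]

Rule 3 applies to /u/ (between /z/ and /d/: in an unstressed syllable) → [ə].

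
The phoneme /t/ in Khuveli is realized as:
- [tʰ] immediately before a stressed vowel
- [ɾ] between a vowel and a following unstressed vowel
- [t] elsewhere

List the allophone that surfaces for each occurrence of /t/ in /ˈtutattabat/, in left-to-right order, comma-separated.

Occurrence 1 (position 1): immediately before a stressed vowel → [tʰ].
Occurrence 2 (position 3): between a vowel and an unstressed vowel → [ɾ].
Occurrence 3 (position 5): no conditioning environment matches → elsewhere allophone [t].
Occurrence 4 (position 6): no conditioning environment matches → elsewhere allophone [t].
Occurrence 5 (position 10): no conditioning environment matches → elsewhere allophone [t].

[tʰ], [ɾ], [t], [t], [t]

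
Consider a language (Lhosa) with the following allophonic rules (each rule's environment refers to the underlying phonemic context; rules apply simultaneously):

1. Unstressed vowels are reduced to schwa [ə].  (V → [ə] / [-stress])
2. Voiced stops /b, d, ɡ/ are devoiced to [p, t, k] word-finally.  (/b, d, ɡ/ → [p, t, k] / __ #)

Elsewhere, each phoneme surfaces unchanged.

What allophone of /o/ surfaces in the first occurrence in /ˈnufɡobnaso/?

[ə]

/o/ (between /ɡ/ and /b/) occurs in an unstressed syllable → [ə] by rule 1.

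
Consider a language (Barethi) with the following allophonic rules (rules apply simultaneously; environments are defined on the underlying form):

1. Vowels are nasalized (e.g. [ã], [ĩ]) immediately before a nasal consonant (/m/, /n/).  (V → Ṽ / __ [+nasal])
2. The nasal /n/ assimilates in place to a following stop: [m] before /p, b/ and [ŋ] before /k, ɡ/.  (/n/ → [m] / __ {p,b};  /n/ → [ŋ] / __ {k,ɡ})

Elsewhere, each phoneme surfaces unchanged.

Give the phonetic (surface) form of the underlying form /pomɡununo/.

/o/ — between /p/ and /m/, before a nasal consonant — surfaces as [õ] (rule 1).
Rule 1 applies to /u/ (between /ɡ/ and /n/: before a nasal consonant) → [ũ].
/n/ (between /u/ and /u/): rule 2 targets it, but not before a labial or velar stop → unchanged [n].
/u/ — between /n/ and /n/, before a nasal consonant — surfaces as [ũ] (rule 1).
/n/ (between /u/ and /o/) fails the environment for rule 2, so it stays [n].
/o/ (word-final) is in the target of rule 1 but the environment (before a nasal consonant) is not met → [o].

[põmɡũnũno]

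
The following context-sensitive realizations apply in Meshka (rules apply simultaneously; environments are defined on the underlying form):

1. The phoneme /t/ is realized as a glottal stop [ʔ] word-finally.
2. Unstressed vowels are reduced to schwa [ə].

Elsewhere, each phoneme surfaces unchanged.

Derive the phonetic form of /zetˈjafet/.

/z/ — not in any rule's target class → [z].
/e/ — between /z/ and /t/, in an unstressed syllable — surfaces as [ə] (rule 2).
/t/ — between /e/ and /j/; rule 1 does not apply here → [t].
/j/ stays [j].
/a/ (between /j/ and /f/): rule 2 targets it, but not in an unstressed syllable → unchanged [a].
/f/ (between /a/ and /e/) is unaffected → [f].
/e/ (between /f/ and /t/) occurs in an unstressed syllable → [ə] by rule 2.
/t/ (word-final): word-finally, so rule 1 applies → [ʔ].

[zətˈjafəʔ]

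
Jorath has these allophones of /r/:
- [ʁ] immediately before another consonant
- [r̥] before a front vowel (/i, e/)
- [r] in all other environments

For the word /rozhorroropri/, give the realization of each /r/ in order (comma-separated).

Occurrence 1 (position 1): no conditioning environment matches → elsewhere allophone [r].
Occurrence 2 (position 6): immediately before another consonant → [ʁ].
Occurrence 3 (position 7): no conditioning environment matches → elsewhere allophone [r].
Occurrence 4 (position 9): no conditioning environment matches → elsewhere allophone [r].
Occurrence 5 (position 12): before a front vowel (/i, e/) → [r̥].

[r], [ʁ], [r], [r], [r̥]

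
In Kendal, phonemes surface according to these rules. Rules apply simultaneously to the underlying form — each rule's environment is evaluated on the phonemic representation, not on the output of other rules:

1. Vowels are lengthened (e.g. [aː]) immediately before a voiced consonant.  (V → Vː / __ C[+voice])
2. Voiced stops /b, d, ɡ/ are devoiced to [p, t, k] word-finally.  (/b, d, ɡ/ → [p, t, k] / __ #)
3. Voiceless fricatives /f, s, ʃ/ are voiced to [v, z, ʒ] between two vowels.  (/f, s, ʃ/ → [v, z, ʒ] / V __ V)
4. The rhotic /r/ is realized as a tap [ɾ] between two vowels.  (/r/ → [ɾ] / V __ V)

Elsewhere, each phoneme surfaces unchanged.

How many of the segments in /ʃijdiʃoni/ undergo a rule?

Segments that undergo a rule: /i/ → [iː] (rule 1); /ʃ/ → [ʒ] (rule 3); /o/ → [oː] (rule 1).
All other segments surface unchanged.

3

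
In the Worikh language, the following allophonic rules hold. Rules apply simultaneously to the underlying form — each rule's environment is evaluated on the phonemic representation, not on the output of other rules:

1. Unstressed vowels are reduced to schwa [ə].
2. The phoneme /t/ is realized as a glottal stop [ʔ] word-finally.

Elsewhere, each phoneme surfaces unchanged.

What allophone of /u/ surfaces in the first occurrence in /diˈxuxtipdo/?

/u/ (between /x/ and /x/) is in the target of rule 1 but the environment (in an unstressed syllable) is not met → [u].

[u]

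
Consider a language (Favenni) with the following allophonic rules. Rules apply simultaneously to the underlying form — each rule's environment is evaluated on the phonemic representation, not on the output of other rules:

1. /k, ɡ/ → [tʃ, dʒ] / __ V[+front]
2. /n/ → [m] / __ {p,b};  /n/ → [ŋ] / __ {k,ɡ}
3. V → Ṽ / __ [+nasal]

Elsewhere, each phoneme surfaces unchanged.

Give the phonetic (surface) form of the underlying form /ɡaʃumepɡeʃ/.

[ɡaʃũmepdʒeʃ]

/ɡ/ — word-initial; rule 1 does not apply here → [ɡ].
/a/ (between /ɡ/ and /ʃ/): rule 3 targets it, but not before a nasal consonant → unchanged [a].
/ʃ/ — not in any rule's target class → [ʃ].
/u/ — between /ʃ/ and /m/, before a nasal consonant — surfaces as [ũ] (rule 3).
/m/ (between /u/ and /e/) is unaffected → [m].
/e/ — between /m/ and /p/; rule 3 does not apply here → [e].
/p/ (between /e/ and /ɡ/): no rule targets it → [p].
/ɡ/ meets the environment for rule 1 (before a front vowel) → [dʒ].
/e/ (between /ɡ/ and /ʃ/): rule 3 targets it, but not before a nasal consonant → unchanged [e].
/ʃ/ stays [ʃ].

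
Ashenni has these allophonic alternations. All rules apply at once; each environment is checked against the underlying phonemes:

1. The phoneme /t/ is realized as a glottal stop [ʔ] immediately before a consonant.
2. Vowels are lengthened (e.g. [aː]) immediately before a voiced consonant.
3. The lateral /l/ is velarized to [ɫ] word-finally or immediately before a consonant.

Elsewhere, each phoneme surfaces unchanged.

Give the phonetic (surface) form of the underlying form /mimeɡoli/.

/m/ stays [m].
Rule 2 applies to /i/ (between /m/ and /m/: before a voiced consonant) → [iː].
/m/ stays [m].
Rule 2 applies to /e/ (between /m/ and /ɡ/: before a voiced consonant) → [eː].
/ɡ/ — not in any rule's target class → [ɡ].
/o/ (between /ɡ/ and /l/): before a voiced consonant, so rule 2 applies → [oː].
/l/ (between /o/ and /i/) fails the environment for rule 3, so it stays [l].
/i/ (word-final) is in the target of rule 2 but the environment (before a voiced consonant) is not met → [i].

[miːmeːɡoːli]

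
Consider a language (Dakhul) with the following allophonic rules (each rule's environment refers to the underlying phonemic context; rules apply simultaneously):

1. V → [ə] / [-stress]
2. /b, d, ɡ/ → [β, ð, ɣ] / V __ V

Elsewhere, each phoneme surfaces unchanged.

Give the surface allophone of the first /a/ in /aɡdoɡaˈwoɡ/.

/a/ (word-initial): in an unstressed syllable, so rule 1 applies → [ə].

[ə]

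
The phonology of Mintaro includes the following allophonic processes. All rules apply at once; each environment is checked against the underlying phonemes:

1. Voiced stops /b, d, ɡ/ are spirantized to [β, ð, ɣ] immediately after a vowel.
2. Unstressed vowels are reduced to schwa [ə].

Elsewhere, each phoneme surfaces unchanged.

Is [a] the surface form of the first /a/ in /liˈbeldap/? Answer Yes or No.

No

/a/ meets the environment for rule 2 (in an unstressed syllable) → [ə].
The actual realization is [ə], not [a].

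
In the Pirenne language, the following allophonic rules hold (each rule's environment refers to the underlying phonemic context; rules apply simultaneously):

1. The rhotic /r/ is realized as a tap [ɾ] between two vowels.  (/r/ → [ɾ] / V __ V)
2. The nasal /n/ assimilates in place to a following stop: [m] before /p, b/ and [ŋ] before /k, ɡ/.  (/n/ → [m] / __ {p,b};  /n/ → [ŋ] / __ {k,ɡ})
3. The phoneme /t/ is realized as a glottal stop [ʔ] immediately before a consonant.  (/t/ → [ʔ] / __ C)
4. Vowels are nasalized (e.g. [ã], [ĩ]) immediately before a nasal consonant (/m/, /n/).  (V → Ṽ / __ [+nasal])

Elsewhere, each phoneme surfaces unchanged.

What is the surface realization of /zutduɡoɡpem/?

[zuʔduɡoɡpẽm]

/u/ (between /z/ and /t/) fails the environment for rule 4, so it stays [u].
/t/ (between /u/ and /d/): immediately before a consonant, so rule 3 applies → [ʔ].
/u/ — between /d/ and /ɡ/; rule 4 does not apply here → [u].
/o/ — between /ɡ/ and /ɡ/; rule 4 does not apply here → [o].
/e/ meets the environment for rule 4 (before a nasal consonant) → [ẽ].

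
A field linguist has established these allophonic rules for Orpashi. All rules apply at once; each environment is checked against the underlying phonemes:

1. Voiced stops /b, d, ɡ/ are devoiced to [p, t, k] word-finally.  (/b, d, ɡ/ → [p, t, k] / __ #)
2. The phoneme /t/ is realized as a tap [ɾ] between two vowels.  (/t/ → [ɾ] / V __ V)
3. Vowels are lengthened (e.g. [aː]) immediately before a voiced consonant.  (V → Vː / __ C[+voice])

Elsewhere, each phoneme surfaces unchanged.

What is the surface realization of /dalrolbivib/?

[daːlroːlbiːviːp]

/d/ (word-initial) is in the target of rule 1 but the environment (word-finally) is not met → [d].
/a/ (between /d/ and /l/) occurs before a voiced consonant → [aː] by rule 3.
/o/ (between /r/ and /l/): before a voiced consonant, so rule 3 applies → [oː].
/b/ (between /l/ and /i/) is in the target of rule 1 but the environment (word-finally) is not met → [b].
/i/ — between /b/ and /v/, before a voiced consonant — surfaces as [iː] (rule 3).
/i/ (between /v/ and /b/) occurs before a voiced consonant → [iː] by rule 3.
Rule 1 applies to /b/ (word-final: word-finally) → [p].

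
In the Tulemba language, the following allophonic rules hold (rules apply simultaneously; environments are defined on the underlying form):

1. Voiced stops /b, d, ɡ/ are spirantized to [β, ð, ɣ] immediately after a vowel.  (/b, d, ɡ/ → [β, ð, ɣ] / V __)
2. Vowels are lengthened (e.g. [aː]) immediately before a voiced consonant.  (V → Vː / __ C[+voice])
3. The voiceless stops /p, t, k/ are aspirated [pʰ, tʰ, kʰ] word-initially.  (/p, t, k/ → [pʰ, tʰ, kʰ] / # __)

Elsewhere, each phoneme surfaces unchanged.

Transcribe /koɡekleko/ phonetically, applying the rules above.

[kʰoːɣekleko]

/k/ (word-initial): word-initially, so rule 3 applies → [kʰ].
/o/ (between /k/ and /ɡ/) occurs before a voiced consonant → [oː] by rule 2.
/ɡ/ — between /o/ and /e/, immediately after a vowel — surfaces as [ɣ] (rule 1).
/e/ — between /ɡ/ and /k/; rule 2 does not apply here → [e].
/k/ (between /e/ and /l/): rule 3 targets it, but not word-initially → unchanged [k].
/e/ (between /l/ and /k/): rule 2 targets it, but not before a voiced consonant → unchanged [e].
/k/ (between /e/ and /o/) fails the environment for rule 3, so it stays [k].
/o/ (word-final) fails the environment for rule 2, so it stays [o].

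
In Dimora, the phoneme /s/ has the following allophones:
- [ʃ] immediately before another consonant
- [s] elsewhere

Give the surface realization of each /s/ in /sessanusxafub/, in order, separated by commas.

Occurrence 1 (position 1): no conditioning environment matches → elsewhere allophone [s].
Occurrence 2 (position 3): immediately before another consonant → [ʃ].
Occurrence 3 (position 4): no conditioning environment matches → elsewhere allophone [s].
Occurrence 4 (position 8): immediately before another consonant → [ʃ].

[s], [ʃ], [s], [ʃ]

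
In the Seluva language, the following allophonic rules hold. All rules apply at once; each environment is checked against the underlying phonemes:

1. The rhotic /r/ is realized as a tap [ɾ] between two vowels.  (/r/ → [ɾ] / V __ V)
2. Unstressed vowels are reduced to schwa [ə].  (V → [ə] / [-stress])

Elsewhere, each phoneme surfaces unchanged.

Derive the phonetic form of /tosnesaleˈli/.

/t/ — not in any rule's target class → [t].
/o/ (between /t/ and /s/): in an unstressed syllable, so rule 2 applies → [ə].
/s/ — not in any rule's target class → [s].
/n/ (between /s/ and /e/): no rule targets it → [n].
/e/ (between /n/ and /s/) occurs in an unstressed syllable → [ə] by rule 2.
/s/ — not in any rule's target class → [s].
Rule 2 applies to /a/ (between /s/ and /l/: in an unstressed syllable) → [ə].
/l/ (between /a/ and /e/): no rule targets it → [l].
/e/ meets the environment for rule 2 (in an unstressed syllable) → [ə].
/l/ — not in any rule's target class → [l].
/i/ — word-final; rule 2 does not apply here → [i].

[təsnəsələˈli]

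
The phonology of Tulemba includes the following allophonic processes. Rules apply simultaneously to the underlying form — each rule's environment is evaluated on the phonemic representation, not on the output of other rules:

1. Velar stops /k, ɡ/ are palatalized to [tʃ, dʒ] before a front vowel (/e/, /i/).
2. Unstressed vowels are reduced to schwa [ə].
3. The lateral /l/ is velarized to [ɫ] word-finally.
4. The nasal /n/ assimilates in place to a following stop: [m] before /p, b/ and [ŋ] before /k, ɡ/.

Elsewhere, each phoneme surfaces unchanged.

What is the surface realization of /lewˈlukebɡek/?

[ləwˈlutʃəbdʒək]

/l/ (word-initial) fails the environment for rule 3, so it stays [l].
/e/ meets the environment for rule 2 (in an unstressed syllable) → [ə].
/w/ (between /e/ and /l/): no rule targets it → [w].
/l/ (between /w/ and /u/) fails the environment for rule 3, so it stays [l].
/u/ (between /l/ and /k/) is in the target of rule 2 but the environment (in an unstressed syllable) is not met → [u].
/k/ — between /u/ and /e/, before a front vowel — surfaces as [tʃ] (rule 1).
Rule 2 applies to /e/ (between /k/ and /b/: in an unstressed syllable) → [ə].
/b/ (between /e/ and /ɡ/): no rule targets it → [b].
/ɡ/ meets the environment for rule 1 (before a front vowel) → [dʒ].
Rule 2 applies to /e/ (between /ɡ/ and /k/: in an unstressed syllable) → [ə].
/k/ (word-final) fails the environment for rule 1, so it stays [k].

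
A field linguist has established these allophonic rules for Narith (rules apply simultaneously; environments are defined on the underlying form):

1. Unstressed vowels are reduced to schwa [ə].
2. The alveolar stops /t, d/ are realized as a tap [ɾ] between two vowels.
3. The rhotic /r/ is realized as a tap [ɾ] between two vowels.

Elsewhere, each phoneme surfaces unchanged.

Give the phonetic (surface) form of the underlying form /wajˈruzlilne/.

[wəjˈruzləlnə]

/w/ (word-initial) is unaffected → [w].
/a/ (between /w/ and /j/): in an unstressed syllable, so rule 1 applies → [ə].
/j/ stays [j].
/r/ — between /j/ and /u/; rule 3 does not apply here → [r].
/u/ (between /r/ and /z/) fails the environment for rule 1, so it stays [u].
/z/ (between /u/ and /l/) is unaffected → [z].
/l/ — not in any rule's target class → [l].
/i/ (between /l/ and /l/): in an unstressed syllable, so rule 1 applies → [ə].
/l/ (between /i/ and /n/): no rule targets it → [l].
/n/ (between /l/ and /e/): no rule targets it → [n].
/e/ (word-final): in an unstressed syllable, so rule 1 applies → [ə].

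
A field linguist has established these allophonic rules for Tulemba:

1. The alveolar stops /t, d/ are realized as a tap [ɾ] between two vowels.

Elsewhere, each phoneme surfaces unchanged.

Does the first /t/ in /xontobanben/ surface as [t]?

/t/ (between /n/ and /o/): rule 1 targets it, but not between two vowels → unchanged [t].
The actual realization is [t], which matches [t].

Yes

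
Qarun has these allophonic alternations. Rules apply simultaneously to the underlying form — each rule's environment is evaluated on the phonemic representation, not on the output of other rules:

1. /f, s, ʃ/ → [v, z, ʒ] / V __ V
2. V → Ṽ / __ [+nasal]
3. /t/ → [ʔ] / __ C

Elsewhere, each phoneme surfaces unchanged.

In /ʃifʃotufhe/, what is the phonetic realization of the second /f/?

/f/ — between /u/ and /h/; rule 1 does not apply here → [f].

[f]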